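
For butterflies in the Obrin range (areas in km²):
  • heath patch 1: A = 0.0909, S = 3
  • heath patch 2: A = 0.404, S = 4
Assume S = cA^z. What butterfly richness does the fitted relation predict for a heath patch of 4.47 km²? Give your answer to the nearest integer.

6

z = ln(4/3) / ln(0.404/0.0909) = 0.2877 / 1.4917 = 0.1929
c = 3 / 0.0909^0.1929 = 3 / 0.6297 = 4.764
S₃ = 4.764 × 4.47^0.1929 = 4.764 × 1.335 ≈ 6.359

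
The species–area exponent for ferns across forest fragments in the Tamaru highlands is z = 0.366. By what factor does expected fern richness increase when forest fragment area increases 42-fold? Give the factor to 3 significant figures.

3.93

S₂/S₁ = (A₂/A₁)^z = 42^0.366
ln(S₂/S₁) = 0.366 × ln 42 = 0.366 × 3.7377 = 1.3680
S₂/S₁ = e^1.3680 ≈ 3.927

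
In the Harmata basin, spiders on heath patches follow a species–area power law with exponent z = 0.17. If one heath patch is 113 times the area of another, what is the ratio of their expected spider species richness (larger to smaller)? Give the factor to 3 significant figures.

S₂/S₁ = (A₂/A₁)^z = 113^0.17
ln(S₂/S₁) = 0.17 × ln 113 = 0.17 × 4.7274 = 0.8037
S₂/S₁ = e^0.8037 ≈ 2.234

2.23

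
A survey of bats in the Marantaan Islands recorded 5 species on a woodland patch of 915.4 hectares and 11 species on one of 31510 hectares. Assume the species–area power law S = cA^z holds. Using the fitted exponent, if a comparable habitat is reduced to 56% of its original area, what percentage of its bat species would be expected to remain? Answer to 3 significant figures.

z = ln(11/5) / ln(31510/915.4) = 0.7885 / 3.5387 = 0.2228
S_new/S_old = (A_new/A_old)^z = 0.56^0.2228 = exp(0.2228 × -0.5798) = 0.8788

87.9%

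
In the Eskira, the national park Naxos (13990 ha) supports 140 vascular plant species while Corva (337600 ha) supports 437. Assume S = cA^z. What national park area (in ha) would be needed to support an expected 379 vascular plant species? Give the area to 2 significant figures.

230000 ha

z = ln(437/140) / ln(337600/13990) = 1.1383 / 3.1835 = 0.3576
c = 140 / 13990^0.3576 = 140 / 30.36 = 4.611
A = (379/4.611)^(1/0.3576) ⇒ ln A = ln(82.2)/0.3576 = 12.3314
A = e^12.3314 ≈ 226697 ha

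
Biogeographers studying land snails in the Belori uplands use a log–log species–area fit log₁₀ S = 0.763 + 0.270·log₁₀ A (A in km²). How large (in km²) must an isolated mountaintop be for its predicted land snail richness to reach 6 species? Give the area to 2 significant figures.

1.1 km²

6 = 5.794 × A^0.27  ⇒  A^0.27 = 6/5.794 = 1.036
ln A = ln(1.036) / 0.27 = 0.0349 / 0.27 = 0.1292
A = e^0.1292 ≈ 1.138 km²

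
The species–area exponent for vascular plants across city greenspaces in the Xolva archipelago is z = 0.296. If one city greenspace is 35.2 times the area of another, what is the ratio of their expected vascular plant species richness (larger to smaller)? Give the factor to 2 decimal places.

S₂/S₁ = (A₂/A₁)^z = 35.2^0.296
ln(S₂/S₁) = 0.296 × ln 35.2 = 0.296 × 3.5610 = 1.0541
S₂/S₁ = e^1.0541 ≈ 2.869

2.87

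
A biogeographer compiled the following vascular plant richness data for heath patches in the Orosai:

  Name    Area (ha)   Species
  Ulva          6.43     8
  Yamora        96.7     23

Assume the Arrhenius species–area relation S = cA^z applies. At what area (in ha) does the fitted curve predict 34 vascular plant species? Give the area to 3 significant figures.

z = ln(23/8) / ln(96.7/6.43) = 1.0561 / 2.7106 = 0.3896
c = 8 / 6.43^0.3896 = 8 / 2.065 = 3.874
A = (34/3.874)^(1/0.3896) ⇒ ln A = ln(8.775)/0.3896 = 5.5749
A = e^5.5749 ≈ 263.7 ha

264 ha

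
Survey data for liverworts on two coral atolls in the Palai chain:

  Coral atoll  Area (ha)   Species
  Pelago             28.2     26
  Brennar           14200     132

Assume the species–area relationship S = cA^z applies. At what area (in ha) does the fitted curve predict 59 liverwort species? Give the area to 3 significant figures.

650 ha

z = ln(132/26) / ln(14200/28.2) = 1.6247 / 6.2217 = 0.2611
c = 26 / 28.2^0.2611 = 26 / 2.392 = 10.87
A = (59/10.87)^(1/0.2611) ⇒ ln A = ln(5.427)/0.2611 = 6.4773
A = e^6.4773 ≈ 650.2 ha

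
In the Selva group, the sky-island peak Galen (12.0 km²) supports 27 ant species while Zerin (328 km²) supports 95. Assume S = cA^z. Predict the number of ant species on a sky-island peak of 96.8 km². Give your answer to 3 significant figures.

z = ln(95/27) / ln(328/12) = 1.2580 / 3.3081 = 0.3803
c = 27 / 12^0.3803 = 27 / 2.573 = 10.49
S₃ = 10.49 × 96.8^0.3803 = 10.49 × 5.691 ≈ 59.73

59.7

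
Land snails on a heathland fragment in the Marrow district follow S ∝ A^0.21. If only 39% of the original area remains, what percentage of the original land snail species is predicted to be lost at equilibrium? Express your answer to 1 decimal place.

S_new/S_old = (A_new/A_old)^z = 0.39^0.21
= exp(0.21 × ln 0.39) = exp(0.21 × -0.9416) = exp(-0.1977) ≈ 0.8206
Fraction lost = 1 − 0.8206 = 0.1794

17.9%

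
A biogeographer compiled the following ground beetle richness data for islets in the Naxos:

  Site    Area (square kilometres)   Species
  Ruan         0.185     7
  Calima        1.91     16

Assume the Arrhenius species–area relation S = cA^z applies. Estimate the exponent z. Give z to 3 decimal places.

0.354

Taking logs: ln S = ln c + z ln A, so z = (ln S₂ − ln S₁)/(ln A₂ − ln A₁).
z = ln(16/7) / ln(1.91/0.185) = ln(2.286) / ln(10.32) = 0.8267 / 2.3345 = 0.3541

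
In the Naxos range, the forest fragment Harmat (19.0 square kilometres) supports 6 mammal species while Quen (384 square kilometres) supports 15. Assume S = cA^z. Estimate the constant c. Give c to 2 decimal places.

z = ln(S₂/S₁) / ln(A₂/A₁) = ln(15/6) / ln(384/19) = 0.9163 / 3.0062 = 0.3048
c = S₁ / A₁^z = 6 / 19^0.3048 = 6 / 2.453 = 2.446

2.45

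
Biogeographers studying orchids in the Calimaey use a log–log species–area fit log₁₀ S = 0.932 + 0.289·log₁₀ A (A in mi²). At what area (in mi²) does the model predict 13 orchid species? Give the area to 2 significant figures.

4.3 mi²

13 = 8.551 × A^0.289  ⇒  A^0.289 = 13/8.551 = 1.52
ln A = ln(1.52) / 0.289 = 0.4189 / 0.289 = 1.4496
A = e^1.4496 ≈ 4.261 mi²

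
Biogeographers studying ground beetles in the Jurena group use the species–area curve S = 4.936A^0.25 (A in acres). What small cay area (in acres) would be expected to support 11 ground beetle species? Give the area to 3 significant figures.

24.7 acres

11 = 4.936 × A^0.25  ⇒  A^0.25 = 11/4.936 = 2.229
ln A = ln(2.229) / 0.25 = 0.8013 / 0.25 = 3.2054
A = e^3.2054 ≈ 24.66 acres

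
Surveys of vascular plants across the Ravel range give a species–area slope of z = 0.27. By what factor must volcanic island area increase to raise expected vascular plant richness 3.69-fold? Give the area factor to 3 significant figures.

126

(A₂/A₁)^0.27 = 3.69, so A₂/A₁ = 3.69^(1/0.27) = 3.69^3.704
ln(A₂/A₁) = ln 3.69 / 0.27 = 1.3056 / 0.27 = 4.8357
A₂/A₁ = e^4.8357 ≈ 125.9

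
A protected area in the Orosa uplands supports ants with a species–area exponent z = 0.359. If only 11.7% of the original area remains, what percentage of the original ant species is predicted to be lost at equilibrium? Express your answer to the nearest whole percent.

54%

S_new/S_old = (A_new/A_old)^z = 0.117^0.359
= exp(0.359 × ln 0.117) = exp(0.359 × -2.1456) = exp(-0.7703) ≈ 0.4629
Fraction lost = 1 − 0.4629 = 0.5371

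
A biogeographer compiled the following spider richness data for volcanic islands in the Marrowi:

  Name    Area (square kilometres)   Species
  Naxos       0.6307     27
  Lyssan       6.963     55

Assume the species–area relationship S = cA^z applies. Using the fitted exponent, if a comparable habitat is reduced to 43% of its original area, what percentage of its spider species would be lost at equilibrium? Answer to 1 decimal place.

z = ln(55/27) / ln(6.963/0.6307) = 0.7115 / 2.4015 = 0.2963
S_new/S_old = (A_new/A_old)^z = 0.43^0.2963 = exp(0.2963 × -0.8440) = 0.7788
Fraction lost = 1 − 0.7788 = 0.2212

22.1%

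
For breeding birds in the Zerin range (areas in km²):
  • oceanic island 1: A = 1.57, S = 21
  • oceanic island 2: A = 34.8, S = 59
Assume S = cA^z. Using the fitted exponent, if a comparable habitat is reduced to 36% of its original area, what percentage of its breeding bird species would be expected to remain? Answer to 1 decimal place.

71.1%

z = ln(59/21) / ln(34.8/1.57) = 1.0330 / 3.0985 = 0.3334
S_new/S_old = (A_new/A_old)^z = 0.36^0.3334 = exp(0.3334 × -1.0217) = 0.7113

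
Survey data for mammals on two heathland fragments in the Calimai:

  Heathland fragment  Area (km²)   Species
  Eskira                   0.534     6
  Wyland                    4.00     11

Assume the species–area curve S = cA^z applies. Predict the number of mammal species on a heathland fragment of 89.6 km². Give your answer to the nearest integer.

z = ln(11/6) / ln(4/0.534) = 0.6061 / 2.0137 = 0.3010
c = 6 / 0.534^0.3010 = 6 / 0.8279 = 7.247
S₃ = 7.247 × 89.6^0.3010 = 7.247 × 3.87 ≈ 28.04

28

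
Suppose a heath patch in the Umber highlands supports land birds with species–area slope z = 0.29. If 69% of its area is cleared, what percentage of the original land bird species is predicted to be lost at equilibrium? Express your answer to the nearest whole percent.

29%

S_new/S_old = (A_new/A_old)^z = 0.31^0.29
= exp(0.29 × ln 0.31) = exp(0.29 × -1.1712) = exp(-0.3396) ≈ 0.712
Fraction lost = 1 − 0.712 = 0.288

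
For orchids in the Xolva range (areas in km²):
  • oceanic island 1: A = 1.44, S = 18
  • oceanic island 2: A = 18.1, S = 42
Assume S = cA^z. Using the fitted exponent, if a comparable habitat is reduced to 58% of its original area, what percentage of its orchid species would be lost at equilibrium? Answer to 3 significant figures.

z = ln(42/18) / ln(18.1/1.44) = 0.8473 / 2.5313 = 0.3347
S_new/S_old = (A_new/A_old)^z = 0.58^0.3347 = exp(0.3347 × -0.5447) = 0.8333
Fraction lost = 1 − 0.8333 = 0.1667

16.7%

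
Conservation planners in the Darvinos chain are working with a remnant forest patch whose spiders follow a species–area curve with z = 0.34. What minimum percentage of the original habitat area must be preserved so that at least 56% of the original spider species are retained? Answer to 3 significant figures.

Need (A_new/A_old)^0.34 = 0.56, so A_new/A_old = 0.56^(1/0.34) = 0.56^2.941
ln(A_new/A_old) = ln 0.56 / 0.34 = -0.5798 / 0.34 = -1.7053
A_new/A_old = e^-1.7053 ≈ 0.1817

18.2%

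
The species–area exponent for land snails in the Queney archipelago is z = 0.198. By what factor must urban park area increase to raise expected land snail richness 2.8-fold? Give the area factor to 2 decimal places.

181.29

(A₂/A₁)^0.198 = 2.8, so A₂/A₁ = 2.8^(1/0.198) = 2.8^5.051
ln(A₂/A₁) = ln 2.8 / 0.198 = 1.0296 / 0.198 = 5.2001
A₂/A₁ = e^5.2001 ≈ 181.3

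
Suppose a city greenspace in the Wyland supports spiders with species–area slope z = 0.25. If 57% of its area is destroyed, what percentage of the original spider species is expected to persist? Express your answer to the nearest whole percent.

81%

S_new/S_old = (A_new/A_old)^z = 0.43^0.25
= exp(0.25 × ln 0.43) = exp(0.25 × -0.8440) = exp(-0.2110) ≈ 0.8098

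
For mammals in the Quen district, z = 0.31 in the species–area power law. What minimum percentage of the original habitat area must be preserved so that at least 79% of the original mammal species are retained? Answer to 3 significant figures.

Need (A_new/A_old)^0.31 = 0.79, so A_new/A_old = 0.79^(1/0.31) = 0.79^3.226
ln(A_new/A_old) = ln 0.79 / 0.31 = -0.2357 / 0.31 = -0.7604
A_new/A_old = e^-0.7604 ≈ 0.4675

46.7%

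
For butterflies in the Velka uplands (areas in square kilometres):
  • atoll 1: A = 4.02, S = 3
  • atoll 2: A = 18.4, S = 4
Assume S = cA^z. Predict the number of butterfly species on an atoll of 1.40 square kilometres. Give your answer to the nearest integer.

2

z = ln(4/3) / ln(18.4/4.02) = 0.2877 / 1.5211 = 0.1891
c = 3 / 4.02^0.1891 = 3 / 1.301 = 2.306
S₃ = 2.306 × 1.4^0.1891 = 2.306 × 1.066 ≈ 2.457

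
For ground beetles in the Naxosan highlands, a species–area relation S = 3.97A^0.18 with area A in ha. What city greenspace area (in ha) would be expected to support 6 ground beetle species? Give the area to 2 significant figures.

9.9 ha

6 = 3.97 × A^0.18  ⇒  A^0.18 = 6/3.97 = 1.511
ln A = ln(1.511) / 0.18 = 0.4130 / 0.18 = 2.2944
A = e^2.2944 ≈ 9.919 ha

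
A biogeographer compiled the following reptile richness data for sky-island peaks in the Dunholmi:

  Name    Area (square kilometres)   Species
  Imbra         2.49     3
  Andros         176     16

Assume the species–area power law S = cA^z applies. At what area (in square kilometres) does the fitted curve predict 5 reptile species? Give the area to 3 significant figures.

z = ln(16/3) / ln(176/2.49) = 1.6740 / 4.2582 = 0.3931
c = 3 / 2.49^0.3931 = 3 / 1.431 = 2.096
A = (5/2.096)^(1/0.3931) ⇒ ln A = ln(2.386)/0.3931 = 2.2117
A = e^2.2117 ≈ 9.131 square kilometres

9.13 square kilometres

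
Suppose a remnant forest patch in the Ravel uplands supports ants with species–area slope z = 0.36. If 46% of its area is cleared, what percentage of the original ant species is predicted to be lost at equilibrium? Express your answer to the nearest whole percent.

S_new/S_old = (A_new/A_old)^z = 0.54^0.36
= exp(0.36 × ln 0.54) = exp(0.36 × -0.6162) = exp(-0.2218) ≈ 0.8011
Fraction lost = 1 − 0.8011 = 0.1989

20%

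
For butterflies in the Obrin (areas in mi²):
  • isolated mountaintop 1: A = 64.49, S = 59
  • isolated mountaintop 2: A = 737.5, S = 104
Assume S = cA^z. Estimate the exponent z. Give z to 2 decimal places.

0.23

Taking logs: ln S = ln c + z ln A, so z = (ln S₂ − ln S₁)/(ln A₂ − ln A₁).
z = ln(104/59) / ln(737.5/64.49) = ln(1.763) / ln(11.44) = 0.5669 / 2.4368 = 0.2326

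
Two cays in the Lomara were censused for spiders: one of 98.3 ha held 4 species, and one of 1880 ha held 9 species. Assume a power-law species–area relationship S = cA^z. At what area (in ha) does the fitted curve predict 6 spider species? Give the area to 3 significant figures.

z = ln(9/4) / ln(1880/98.3) = 0.8109 / 2.9510 = 0.2748
c = 4 / 98.3^0.2748 = 4 / 3.528 = 1.134
A = (6/1.134)^(1/0.2748) ⇒ ln A = ln(5.292)/0.2748 = 6.0635
A = e^6.0635 ≈ 429.9 ha

430 ha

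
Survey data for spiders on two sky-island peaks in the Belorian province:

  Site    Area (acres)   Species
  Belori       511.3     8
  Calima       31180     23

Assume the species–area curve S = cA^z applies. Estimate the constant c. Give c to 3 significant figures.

1.61

z = ln(S₂/S₁) / ln(A₂/A₁) = ln(23/8) / ln(31180/511.3) = 1.0561 / 4.1106 = 0.2569
c = S₁ / A₁^z = 8 / 511.3^0.2569 = 8 / 4.965 = 1.611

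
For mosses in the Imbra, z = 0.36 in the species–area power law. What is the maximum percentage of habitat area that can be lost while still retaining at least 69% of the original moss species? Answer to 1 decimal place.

64.3%

Need (A_new/A_old)^0.36 = 0.69, so A_new/A_old = 0.69^(1/0.36) = 0.69^2.778
ln(A_new/A_old) = ln 0.69 / 0.36 = -0.3711 / 0.36 = -1.0307
A_new/A_old = e^-1.0307 ≈ 0.3567
Fraction that can be lost = 1 − 0.3567 = 0.6433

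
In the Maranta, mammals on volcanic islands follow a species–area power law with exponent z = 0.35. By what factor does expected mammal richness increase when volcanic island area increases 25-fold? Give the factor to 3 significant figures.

3.09

S₂/S₁ = (A₂/A₁)^z = 25^0.35
ln(S₂/S₁) = 0.35 × ln 25 = 0.35 × 3.2189 = 1.1266
S₂/S₁ = e^1.1266 ≈ 3.085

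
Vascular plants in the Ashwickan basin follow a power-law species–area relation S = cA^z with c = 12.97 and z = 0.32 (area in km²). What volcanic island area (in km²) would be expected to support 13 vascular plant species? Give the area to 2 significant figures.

1.0 km²

13 = 12.97 × A^0.32  ⇒  A^0.32 = 13/12.97 = 1.002
ln A = ln(1.002) / 0.32 = 0.0023 / 0.32 = 0.0072
A = e^0.0072 ≈ 1.007 km²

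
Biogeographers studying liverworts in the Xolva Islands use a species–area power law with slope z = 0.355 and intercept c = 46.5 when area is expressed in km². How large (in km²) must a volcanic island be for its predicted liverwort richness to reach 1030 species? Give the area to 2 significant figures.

6200 km²

1030 = 46.5 × A^0.355  ⇒  A^0.355 = 1030/46.5 = 22.15
ln A = ln(22.15) / 0.355 = 3.0979 / 0.355 = 8.7264
A = e^8.7264 ≈ 6163 km²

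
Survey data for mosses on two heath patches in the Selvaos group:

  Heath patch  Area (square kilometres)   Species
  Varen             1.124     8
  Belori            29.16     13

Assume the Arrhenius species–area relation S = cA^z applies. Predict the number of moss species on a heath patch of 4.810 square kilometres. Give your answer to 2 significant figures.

9.9

z = ln(13/8) / ln(29.16/1.124) = 0.4855 / 3.2559 = 0.1491
c = 8 / 1.124^0.1491 = 8 / 1.018 = 7.862
S₃ = 7.862 × 4.81^0.1491 = 7.862 × 1.264 ≈ 9.937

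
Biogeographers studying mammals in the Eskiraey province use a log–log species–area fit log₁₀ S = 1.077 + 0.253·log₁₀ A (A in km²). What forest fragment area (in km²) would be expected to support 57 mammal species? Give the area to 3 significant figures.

482 km²

57 = 11.94 × A^0.253  ⇒  A^0.253 = 57/11.94 = 4.774
ln A = ln(4.774) / 0.253 = 1.5632 / 0.253 = 6.1785
A = e^6.1785 ≈ 482.3 km²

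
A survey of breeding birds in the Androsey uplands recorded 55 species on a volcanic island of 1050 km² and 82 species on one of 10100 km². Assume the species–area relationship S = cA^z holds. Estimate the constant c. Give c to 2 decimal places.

z = ln(S₂/S₁) / ln(A₂/A₁) = ln(82/55) / ln(10100/1050) = 0.3994 / 2.2637 = 0.1764
c = S₁ / A₁^z = 55 / 1050^0.1764 = 55 / 3.412 = 16.12

16.12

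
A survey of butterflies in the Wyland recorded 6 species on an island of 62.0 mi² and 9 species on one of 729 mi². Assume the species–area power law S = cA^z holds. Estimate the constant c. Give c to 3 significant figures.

z = ln(S₂/S₁) / ln(A₂/A₁) = ln(9/6) / ln(729/62) = 0.4055 / 2.4645 = 0.1645
c = S₁ / A₁^z = 6 / 62^0.1645 = 6 / 1.972 = 3.043

3.04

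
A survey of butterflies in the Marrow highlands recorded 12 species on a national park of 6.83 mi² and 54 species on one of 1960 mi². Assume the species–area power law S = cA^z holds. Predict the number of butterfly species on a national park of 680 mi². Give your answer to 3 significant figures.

40.8

z = ln(54/12) / ln(1960/6.83) = 1.5041 / 5.6594 = 0.2658
c = 12 / 6.83^0.2658 = 12 / 1.666 = 7.201
S₃ = 7.201 × 680^0.2658 = 7.201 × 5.66 ≈ 40.76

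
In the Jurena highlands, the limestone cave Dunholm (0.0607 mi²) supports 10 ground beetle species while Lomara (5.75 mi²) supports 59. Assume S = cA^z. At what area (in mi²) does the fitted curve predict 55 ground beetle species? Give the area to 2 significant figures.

z = ln(59/10) / ln(5.75/0.0607) = 1.7750 / 4.5510 = 0.3900
c = 10 / 0.0607^0.3900 = 10 / 0.3353 = 29.82
A = (55/29.82)^(1/0.3900) ⇒ ln A = ln(1.844)/0.3900 = 1.5692
A = e^1.5692 ≈ 4.803 mi²

4.8 mi²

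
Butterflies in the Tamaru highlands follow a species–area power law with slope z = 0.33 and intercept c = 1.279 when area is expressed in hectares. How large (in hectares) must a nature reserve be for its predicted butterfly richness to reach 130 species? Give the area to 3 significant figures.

130 = 1.279 × A^0.33  ⇒  A^0.33 = 130/1.279 = 101.6
ln A = ln(101.6) / 0.33 = 4.6215 / 0.33 = 14.0044
A = e^14.0044 ≈ 1207922 hectares

1210000 hectares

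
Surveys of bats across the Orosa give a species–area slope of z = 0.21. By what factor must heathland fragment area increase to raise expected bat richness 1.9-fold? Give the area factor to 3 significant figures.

(A₂/A₁)^0.21 = 1.9, so A₂/A₁ = 1.9^(1/0.21) = 1.9^4.762
ln(A₂/A₁) = ln 1.9 / 0.21 = 0.6419 / 0.21 = 3.0564
A₂/A₁ = e^3.0564 ≈ 21.25

21.3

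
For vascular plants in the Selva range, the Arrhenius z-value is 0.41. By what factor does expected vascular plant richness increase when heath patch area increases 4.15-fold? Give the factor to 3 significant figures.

1.79

S₂/S₁ = (A₂/A₁)^z = 4.15^0.41
ln(S₂/S₁) = 0.41 × ln 4.15 = 0.41 × 1.4231 = 0.5835
S₂/S₁ = e^0.5835 ≈ 1.792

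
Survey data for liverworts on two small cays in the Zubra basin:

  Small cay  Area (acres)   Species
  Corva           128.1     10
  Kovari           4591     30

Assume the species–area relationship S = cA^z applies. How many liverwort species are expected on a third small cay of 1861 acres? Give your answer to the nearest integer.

23

z = ln(30/10) / ln(4591/128.1) = 1.0986 / 3.5790 = 0.3070
c = 10 / 128.1^0.3070 = 10 / 4.435 = 2.255
S₃ = 2.255 × 1861^0.3070 = 2.255 × 10.08 ≈ 22.74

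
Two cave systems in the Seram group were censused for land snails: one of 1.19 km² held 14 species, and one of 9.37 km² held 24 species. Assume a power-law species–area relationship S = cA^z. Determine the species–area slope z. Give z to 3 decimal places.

0.261

Taking logs: ln S = ln c + z ln A, so z = (ln S₂ − ln S₁)/(ln A₂ − ln A₁).
z = ln(24/14) / ln(9.37/1.19) = ln(1.714) / ln(7.874) = 0.5390 / 2.0636 = 0.2612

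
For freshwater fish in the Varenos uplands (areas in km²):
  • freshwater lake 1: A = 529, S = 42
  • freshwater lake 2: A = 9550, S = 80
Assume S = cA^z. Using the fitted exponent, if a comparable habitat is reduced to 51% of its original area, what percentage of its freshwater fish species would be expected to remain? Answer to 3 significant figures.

z = ln(80/42) / ln(9550/529) = 0.6444 / 2.8933 = 0.2227
S_new/S_old = (A_new/A_old)^z = 0.51^0.2227 = exp(0.2227 × -0.6733) = 0.8607

86.1%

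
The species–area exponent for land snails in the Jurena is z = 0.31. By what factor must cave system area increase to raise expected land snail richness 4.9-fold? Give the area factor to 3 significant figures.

168

(A₂/A₁)^0.31 = 4.9, so A₂/A₁ = 4.9^(1/0.31) = 4.9^3.226
ln(A₂/A₁) = ln 4.9 / 0.31 = 1.5892 / 0.31 = 5.1266
A₂/A₁ = e^5.1266 ≈ 168.4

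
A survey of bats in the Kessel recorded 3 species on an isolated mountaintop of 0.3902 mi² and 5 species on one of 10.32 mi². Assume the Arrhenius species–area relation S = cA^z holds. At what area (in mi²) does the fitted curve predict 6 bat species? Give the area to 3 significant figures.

33.2 mi²

z = ln(5/3) / ln(10.32/0.3902) = 0.5108 / 3.2752 = 0.1560
c = 3 / 0.3902^0.1560 = 3 / 0.8635 = 3.474
A = (6/3.474)^(1/0.1560) ⇒ ln A = ln(1.727)/0.1560 = 3.5030
A = e^3.5030 ≈ 33.22 mi²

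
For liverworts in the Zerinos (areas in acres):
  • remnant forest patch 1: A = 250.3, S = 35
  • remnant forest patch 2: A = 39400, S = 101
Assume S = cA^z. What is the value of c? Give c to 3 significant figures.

z = ln(S₂/S₁) / ln(A₂/A₁) = ln(101/35) / ln(39400/250.3) = 1.0598 / 5.0589 = 0.2095
c = S₁ / A₁^z = 35 / 250.3^0.2095 = 35 / 3.18 = 11.01

11.0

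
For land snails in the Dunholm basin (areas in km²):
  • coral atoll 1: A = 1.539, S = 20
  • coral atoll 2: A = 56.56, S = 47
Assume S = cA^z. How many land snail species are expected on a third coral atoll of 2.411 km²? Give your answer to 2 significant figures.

22

z = ln(47/20) / ln(56.56/1.539) = 0.8544 / 3.6042 = 0.2371
c = 20 / 1.539^0.2371 = 20 / 1.108 = 18.06
S₃ = 18.06 × 2.411^0.2371 = 18.06 × 1.232 ≈ 22.25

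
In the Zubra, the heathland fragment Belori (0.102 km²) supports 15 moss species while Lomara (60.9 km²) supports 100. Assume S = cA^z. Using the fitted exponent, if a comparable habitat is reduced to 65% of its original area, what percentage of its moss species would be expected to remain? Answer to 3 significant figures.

z = ln(100/15) / ln(60.9/0.102) = 1.8971 / 6.3920 = 0.2968
S_new/S_old = (A_new/A_old)^z = 0.65^0.2968 = exp(0.2968 × -0.4308) = 0.88

88.0%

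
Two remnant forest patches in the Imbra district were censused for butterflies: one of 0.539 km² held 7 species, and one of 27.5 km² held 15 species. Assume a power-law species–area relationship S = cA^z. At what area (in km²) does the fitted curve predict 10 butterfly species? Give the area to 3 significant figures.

3.39 km²

z = ln(15/7) / ln(27.5/0.539) = 0.7621 / 3.9322 = 0.1938
c = 7 / 0.539^0.1938 = 7 / 0.8871 = 7.891
A = (10/7.891)^(1/0.1938) ⇒ ln A = ln(1.267)/0.1938 = 1.2222
A = e^1.2222 ≈ 3.395 km²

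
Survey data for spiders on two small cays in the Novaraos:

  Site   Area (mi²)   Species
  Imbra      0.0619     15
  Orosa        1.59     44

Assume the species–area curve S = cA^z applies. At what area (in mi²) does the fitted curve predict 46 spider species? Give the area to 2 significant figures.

z = ln(44/15) / ln(1.59/0.0619) = 1.0761 / 3.2460 = 0.3315
c = 15 / 0.0619^0.3315 = 15 / 0.3976 = 37.73
A = (46/37.73)^(1/0.3315) ⇒ ln A = ln(1.219)/0.3315 = 0.5978
A = e^0.5978 ≈ 1.818 mi²

1.8 mi²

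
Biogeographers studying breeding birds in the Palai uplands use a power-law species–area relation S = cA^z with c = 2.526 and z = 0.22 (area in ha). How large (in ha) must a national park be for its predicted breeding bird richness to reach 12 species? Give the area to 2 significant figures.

12 = 2.526 × A^0.22  ⇒  A^0.22 = 12/2.526 = 4.751
ln A = ln(4.751) / 0.22 = 1.5583 / 0.22 = 7.0830
A = e^7.0830 ≈ 1192 ha

1200 ha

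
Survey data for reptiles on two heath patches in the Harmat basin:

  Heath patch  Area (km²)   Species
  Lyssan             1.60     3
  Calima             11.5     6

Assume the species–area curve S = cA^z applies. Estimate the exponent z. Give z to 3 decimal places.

0.351

Taking logs: ln S = ln c + z ln A, so z = (ln S₂ − ln S₁)/(ln A₂ − ln A₁).
z = ln(6/3) / ln(11.5/1.6) = ln(2) / ln(7.188) = 0.6931 / 1.9723 = 0.3514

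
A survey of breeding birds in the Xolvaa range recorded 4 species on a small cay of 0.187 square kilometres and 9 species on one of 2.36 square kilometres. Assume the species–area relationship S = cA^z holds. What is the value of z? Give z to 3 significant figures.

Taking logs: ln S = ln c + z ln A, so z = (ln S₂ − ln S₁)/(ln A₂ − ln A₁).
z = ln(9/4) / ln(2.36/0.187) = ln(2.25) / ln(12.62) = 0.8109 / 2.5353 = 0.3199

0.320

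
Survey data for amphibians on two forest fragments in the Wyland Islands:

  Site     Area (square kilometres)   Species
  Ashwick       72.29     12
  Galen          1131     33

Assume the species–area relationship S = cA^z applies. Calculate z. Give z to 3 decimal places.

0.368

Taking logs: ln S = ln c + z ln A, so z = (ln S₂ − ln S₁)/(ln A₂ − ln A₁).
z = ln(33/12) / ln(1131/72.29) = ln(2.75) / ln(15.65) = 1.0116 / 2.7502 = 0.3678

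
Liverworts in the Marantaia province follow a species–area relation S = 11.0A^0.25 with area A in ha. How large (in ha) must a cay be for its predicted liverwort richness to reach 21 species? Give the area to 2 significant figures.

13 ha

21 = 11 × A^0.25  ⇒  A^0.25 = 21/11 = 1.909
ln A = ln(1.909) / 0.25 = 0.6466 / 0.25 = 2.5865
A = e^2.5865 ≈ 13.28 ha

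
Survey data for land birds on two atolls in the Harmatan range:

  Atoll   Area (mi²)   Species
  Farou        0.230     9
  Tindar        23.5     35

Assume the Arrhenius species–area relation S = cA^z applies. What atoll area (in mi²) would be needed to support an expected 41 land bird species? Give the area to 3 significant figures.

40.3 mi²

z = ln(35/9) / ln(23.5/0.23) = 1.3581 / 4.6267 = 0.2935
c = 9 / 0.23^0.2935 = 9 / 0.6496 = 13.85
A = (41/13.85)^(1/0.2935) ⇒ ln A = ln(2.959)/0.2935 = 3.6960
A = e^3.6960 ≈ 40.29 mi²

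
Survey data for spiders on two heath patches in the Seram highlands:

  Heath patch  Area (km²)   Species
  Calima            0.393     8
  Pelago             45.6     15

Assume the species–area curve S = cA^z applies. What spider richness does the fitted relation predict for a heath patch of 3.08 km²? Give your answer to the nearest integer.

11

z = ln(15/8) / ln(45.6/0.393) = 0.6286 / 4.7539 = 0.1322
c = 8 / 0.393^0.1322 = 8 / 0.8838 = 9.052
S₃ = 9.052 × 3.08^0.1322 = 9.052 × 1.16 ≈ 10.5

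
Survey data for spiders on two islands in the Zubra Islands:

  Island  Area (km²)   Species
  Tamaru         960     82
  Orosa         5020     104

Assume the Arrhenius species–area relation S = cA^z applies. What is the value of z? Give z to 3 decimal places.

Taking logs: ln S = ln c + z ln A, so z = (ln S₂ − ln S₁)/(ln A₂ − ln A₁).
z = ln(104/82) / ln(5020/960) = ln(1.268) / ln(5.229) = 0.2377 / 1.6543 = 0.1437

0.144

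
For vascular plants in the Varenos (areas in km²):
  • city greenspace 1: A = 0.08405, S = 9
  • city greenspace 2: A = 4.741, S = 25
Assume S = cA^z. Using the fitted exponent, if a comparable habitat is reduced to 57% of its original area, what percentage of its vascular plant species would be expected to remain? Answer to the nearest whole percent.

z = ln(25/9) / ln(4.741/0.08405) = 1.0217 / 4.0326 = 0.2533
S_new/S_old = (A_new/A_old)^z = 0.57^0.2533 = exp(0.2533 × -0.5621) = 0.8673

87%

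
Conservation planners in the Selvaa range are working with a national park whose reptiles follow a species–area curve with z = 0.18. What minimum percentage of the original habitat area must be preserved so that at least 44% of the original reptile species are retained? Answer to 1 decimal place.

1.0%

Need (A_new/A_old)^0.18 = 0.44, so A_new/A_old = 0.44^(1/0.18) = 0.44^5.556
ln(A_new/A_old) = ln 0.44 / 0.18 = -0.8210 / 0.18 = -4.5610
A_new/A_old = e^-4.5610 ≈ 0.01045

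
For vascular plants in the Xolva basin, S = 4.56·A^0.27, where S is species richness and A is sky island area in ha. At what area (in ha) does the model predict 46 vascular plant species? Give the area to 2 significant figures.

5200 ha

46 = 4.56 × A^0.27  ⇒  A^0.27 = 46/4.56 = 10.09
ln A = ln(10.09) / 0.27 = 2.3113 / 0.27 = 8.5604
A = e^8.5604 ≈ 5221 ha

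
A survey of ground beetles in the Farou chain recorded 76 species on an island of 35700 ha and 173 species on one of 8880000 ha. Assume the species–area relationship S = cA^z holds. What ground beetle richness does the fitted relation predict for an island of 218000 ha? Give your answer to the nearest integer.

100

z = ln(173/76) / ln(8880000/35700) = 0.8226 / 5.5164 = 0.1491
c = 76 / 35700^0.1491 = 76 / 4.774 = 15.92
S₃ = 15.92 × 218000^0.1491 = 15.92 × 6.252 ≈ 99.54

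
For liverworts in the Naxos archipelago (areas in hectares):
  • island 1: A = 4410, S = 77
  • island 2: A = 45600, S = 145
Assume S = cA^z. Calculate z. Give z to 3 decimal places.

Taking logs: ln S = ln c + z ln A, so z = (ln S₂ − ln S₁)/(ln A₂ − ln A₁).
z = ln(145/77) / ln(45600/4410) = ln(1.883) / ln(10.34) = 0.6329 / 2.3360 = 0.2709

0.271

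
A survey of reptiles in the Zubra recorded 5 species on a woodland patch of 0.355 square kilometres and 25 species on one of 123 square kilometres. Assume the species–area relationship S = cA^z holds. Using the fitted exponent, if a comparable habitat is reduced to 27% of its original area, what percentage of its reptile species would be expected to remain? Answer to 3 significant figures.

z = ln(25/5) / ln(123/0.355) = 1.6094 / 5.8478 = 0.2752
S_new/S_old = (A_new/A_old)^z = 0.27^0.2752 = exp(0.2752 × -1.3093) = 0.6974

69.7%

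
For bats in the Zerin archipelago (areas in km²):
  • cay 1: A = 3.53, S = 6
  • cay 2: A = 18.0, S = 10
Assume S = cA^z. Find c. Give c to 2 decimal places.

4.04

z = ln(S₂/S₁) / ln(A₂/A₁) = ln(10/6) / ln(18/3.53) = 0.5108 / 1.6291 = 0.3136
c = S₁ / A₁^z = 6 / 3.53^0.3136 = 6 / 1.485 = 4.04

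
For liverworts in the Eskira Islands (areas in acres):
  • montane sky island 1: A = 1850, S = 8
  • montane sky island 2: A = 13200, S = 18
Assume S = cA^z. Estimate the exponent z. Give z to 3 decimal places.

0.413

Taking logs: ln S = ln c + z ln A, so z = (ln S₂ − ln S₁)/(ln A₂ − ln A₁).
z = ln(18/8) / ln(13200/1850) = ln(2.25) / ln(7.135) = 0.8109 / 1.9650 = 0.4127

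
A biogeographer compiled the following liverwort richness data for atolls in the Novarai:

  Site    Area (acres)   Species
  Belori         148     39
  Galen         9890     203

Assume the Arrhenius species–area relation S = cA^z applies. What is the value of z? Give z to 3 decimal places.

0.393

Taking logs: ln S = ln c + z ln A, so z = (ln S₂ − ln S₁)/(ln A₂ − ln A₁).
z = ln(203/39) / ln(9890/148) = ln(5.205) / ln(66.82) = 1.6496 / 4.2021 = 0.3926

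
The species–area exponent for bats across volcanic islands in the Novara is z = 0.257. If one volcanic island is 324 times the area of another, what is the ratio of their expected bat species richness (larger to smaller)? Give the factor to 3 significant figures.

S₂/S₁ = (A₂/A₁)^z = 324^0.257
ln(S₂/S₁) = 0.257 × ln 324 = 0.257 × 5.7807 = 1.4857
S₂/S₁ = e^1.4857 ≈ 4.418

4.42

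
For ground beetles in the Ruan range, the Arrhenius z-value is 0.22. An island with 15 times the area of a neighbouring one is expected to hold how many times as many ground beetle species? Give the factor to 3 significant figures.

1.81

S₂/S₁ = (A₂/A₁)^z = 15^0.22
ln(S₂/S₁) = 0.22 × ln 15 = 0.22 × 2.7081 = 0.5958
S₂/S₁ = e^0.5958 ≈ 1.814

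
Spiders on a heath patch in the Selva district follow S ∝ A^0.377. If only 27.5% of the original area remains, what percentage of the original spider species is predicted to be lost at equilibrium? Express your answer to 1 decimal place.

S_new/S_old = (A_new/A_old)^z = 0.275^0.377
= exp(0.377 × ln 0.275) = exp(0.377 × -1.2910) = exp(-0.4867) ≈ 0.6147
Fraction lost = 1 − 0.6147 = 0.3853

38.5%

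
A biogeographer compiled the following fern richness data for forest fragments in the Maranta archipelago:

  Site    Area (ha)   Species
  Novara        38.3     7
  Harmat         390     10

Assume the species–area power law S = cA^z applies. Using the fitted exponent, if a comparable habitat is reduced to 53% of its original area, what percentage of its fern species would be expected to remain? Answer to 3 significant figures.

90.7%

z = ln(10/7) / ln(390/38.3) = 0.3567 / 2.3207 = 0.1537
S_new/S_old = (A_new/A_old)^z = 0.53^0.1537 = exp(0.1537 × -0.6349) = 0.907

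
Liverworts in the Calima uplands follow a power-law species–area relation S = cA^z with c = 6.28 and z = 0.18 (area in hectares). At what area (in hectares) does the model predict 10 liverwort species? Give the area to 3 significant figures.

13.3 hectares

10 = 6.28 × A^0.18  ⇒  A^0.18 = 10/6.28 = 1.592
ln A = ln(1.592) / 0.18 = 0.4652 / 0.18 = 2.5845
A = e^2.5845 ≈ 13.26 hectares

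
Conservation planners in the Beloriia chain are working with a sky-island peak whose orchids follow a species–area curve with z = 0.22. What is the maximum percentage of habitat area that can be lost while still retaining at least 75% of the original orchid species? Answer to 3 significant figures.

73.0%

Need (A_new/A_old)^0.22 = 0.75, so A_new/A_old = 0.75^(1/0.22) = 0.75^4.545
ln(A_new/A_old) = ln 0.75 / 0.22 = -0.2877 / 0.22 = -1.3076
A_new/A_old = e^-1.3076 ≈ 0.2705
Fraction that can be lost = 1 − 0.2705 = 0.7295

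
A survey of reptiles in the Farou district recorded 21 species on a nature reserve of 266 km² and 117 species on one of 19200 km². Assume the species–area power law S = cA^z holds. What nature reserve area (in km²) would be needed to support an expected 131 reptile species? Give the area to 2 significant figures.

z = ln(117/21) / ln(19200/266) = 1.7177 / 4.2792 = 0.4014
c = 21 / 266^0.4014 = 21 / 9.405 = 2.233
A = (131/2.233)^(1/0.4014) ⇒ ln A = ln(58.67)/0.4014 = 10.1442
A = e^10.1442 ≈ 25444 km²

25000 km²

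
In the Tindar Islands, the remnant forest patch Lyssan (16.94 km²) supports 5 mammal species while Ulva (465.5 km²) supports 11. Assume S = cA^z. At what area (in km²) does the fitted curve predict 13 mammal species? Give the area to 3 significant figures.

z = ln(11/5) / ln(465.5/16.94) = 0.7885 / 3.3134 = 0.2380
c = 5 / 16.94^0.2380 = 5 / 1.961 = 2.55
A = (13/2.55)^(1/0.2380) ⇒ ln A = ln(5.098)/0.2380 = 6.8451
A = e^6.8451 ≈ 939.3 km²

939 km²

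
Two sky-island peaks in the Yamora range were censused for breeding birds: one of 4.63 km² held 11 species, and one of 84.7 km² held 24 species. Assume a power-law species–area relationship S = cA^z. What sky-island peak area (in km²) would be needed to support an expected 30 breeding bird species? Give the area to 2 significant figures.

190 km²

z = ln(24/11) / ln(84.7/4.63) = 0.7802 / 2.9066 = 0.2684
c = 11 / 4.63^0.2684 = 11 / 1.509 = 7.29
A = (30/7.29)^(1/0.2684) ⇒ ln A = ln(4.115)/0.2684 = 5.2705
A = e^5.2705 ≈ 194.5 km²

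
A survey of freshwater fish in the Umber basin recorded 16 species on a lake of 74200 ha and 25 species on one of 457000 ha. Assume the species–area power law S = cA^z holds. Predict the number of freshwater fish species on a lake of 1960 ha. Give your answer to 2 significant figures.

z = ln(25/16) / ln(457000/74200) = 0.4463 / 1.8179 = 0.2455
c = 16 / 74200^0.2455 = 16 / 15.69 = 1.02
S₃ = 1.02 × 1960^0.2455 = 1.02 × 6.43 ≈ 6.557

6.6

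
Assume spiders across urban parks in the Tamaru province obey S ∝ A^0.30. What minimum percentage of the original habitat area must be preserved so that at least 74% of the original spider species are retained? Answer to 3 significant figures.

36.7%

Need (A_new/A_old)^0.3 = 0.74, so A_new/A_old = 0.74^(1/0.3) = 0.74^3.333
ln(A_new/A_old) = ln 0.74 / 0.3 = -0.3011 / 0.3 = -1.0037
A_new/A_old = e^-1.0037 ≈ 0.3665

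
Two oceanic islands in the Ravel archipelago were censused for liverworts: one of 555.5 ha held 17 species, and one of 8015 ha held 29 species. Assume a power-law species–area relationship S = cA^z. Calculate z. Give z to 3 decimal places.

Taking logs: ln S = ln c + z ln A, so z = (ln S₂ − ln S₁)/(ln A₂ − ln A₁).
z = ln(29/17) / ln(8015/555.5) = ln(1.706) / ln(14.43) = 0.5341 / 2.6692 = 0.2001

0.200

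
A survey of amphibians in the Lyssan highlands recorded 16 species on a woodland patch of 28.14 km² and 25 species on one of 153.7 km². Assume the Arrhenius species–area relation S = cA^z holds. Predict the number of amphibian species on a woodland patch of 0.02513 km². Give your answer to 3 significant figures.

2.53

z = ln(25/16) / ln(153.7/28.14) = 0.4463 / 1.6978 = 0.2629
c = 16 / 28.14^0.2629 = 16 / 2.404 = 6.655
S₃ = 6.655 × 0.02513^0.2629 = 6.655 × 0.3797 ≈ 2.527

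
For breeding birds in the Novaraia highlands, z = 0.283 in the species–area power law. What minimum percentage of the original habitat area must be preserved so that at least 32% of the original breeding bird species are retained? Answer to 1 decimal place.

Need (A_new/A_old)^0.283 = 0.32, so A_new/A_old = 0.32^(1/0.283) = 0.32^3.534
ln(A_new/A_old) = ln 0.32 / 0.283 = -1.1394 / 0.283 = -4.0263
A_new/A_old = e^-4.0263 ≈ 0.01784

1.8%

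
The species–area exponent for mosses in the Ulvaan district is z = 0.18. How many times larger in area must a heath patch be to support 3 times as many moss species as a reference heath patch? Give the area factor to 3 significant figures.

(A₂/A₁)^0.18 = 3, so A₂/A₁ = 3^(1/0.18) = 3^5.556
ln(A₂/A₁) = ln 3 / 0.18 = 1.0986 / 0.18 = 6.1034
A₂/A₁ = e^6.1034 ≈ 447.4

447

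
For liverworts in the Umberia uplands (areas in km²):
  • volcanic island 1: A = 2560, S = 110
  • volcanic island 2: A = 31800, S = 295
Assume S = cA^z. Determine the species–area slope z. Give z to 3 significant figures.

0.392

Taking logs: ln S = ln c + z ln A, so z = (ln S₂ − ln S₁)/(ln A₂ − ln A₁).
z = ln(295/110) / ln(31800/2560) = ln(2.682) / ln(12.42) = 0.9865 / 2.5195 = 0.3916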